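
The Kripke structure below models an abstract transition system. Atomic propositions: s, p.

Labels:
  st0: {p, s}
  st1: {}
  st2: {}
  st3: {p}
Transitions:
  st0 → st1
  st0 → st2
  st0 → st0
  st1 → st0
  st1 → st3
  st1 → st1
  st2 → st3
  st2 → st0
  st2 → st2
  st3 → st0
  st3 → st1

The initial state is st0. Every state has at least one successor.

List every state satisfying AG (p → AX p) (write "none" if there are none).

States satisfying p → AX p: {st1, st2}.
States satisfying AG (p → AX p): ∅.

none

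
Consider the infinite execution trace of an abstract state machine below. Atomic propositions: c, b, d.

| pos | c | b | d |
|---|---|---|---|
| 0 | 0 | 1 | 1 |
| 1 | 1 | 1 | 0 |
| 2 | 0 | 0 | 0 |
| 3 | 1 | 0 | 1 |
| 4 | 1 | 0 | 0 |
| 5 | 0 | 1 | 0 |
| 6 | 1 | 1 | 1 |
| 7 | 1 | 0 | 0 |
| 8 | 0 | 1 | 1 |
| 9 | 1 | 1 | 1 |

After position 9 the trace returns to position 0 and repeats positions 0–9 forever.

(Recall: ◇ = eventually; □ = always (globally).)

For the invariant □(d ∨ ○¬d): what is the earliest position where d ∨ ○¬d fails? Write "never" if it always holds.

2

Check d ∨ ○¬d at each position in order: 0 ✓, 1 ✓.
At position 2 the labels are {} and the next position 3 has {c, d}, so d ∨ ○¬d is false there. This is the first violation.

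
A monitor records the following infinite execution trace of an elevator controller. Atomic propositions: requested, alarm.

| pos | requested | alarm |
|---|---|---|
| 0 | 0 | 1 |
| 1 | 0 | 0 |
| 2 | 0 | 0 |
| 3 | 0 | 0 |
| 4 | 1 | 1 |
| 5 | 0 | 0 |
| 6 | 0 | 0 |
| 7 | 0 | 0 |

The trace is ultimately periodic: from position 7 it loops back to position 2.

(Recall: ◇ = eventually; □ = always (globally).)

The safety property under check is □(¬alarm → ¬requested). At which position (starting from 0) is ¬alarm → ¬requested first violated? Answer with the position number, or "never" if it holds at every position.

¬alarm → ¬requested holds at every position 0..7, and those are all the positions the trace ever visits, so the invariant □(¬alarm → ¬requested) is never violated.

never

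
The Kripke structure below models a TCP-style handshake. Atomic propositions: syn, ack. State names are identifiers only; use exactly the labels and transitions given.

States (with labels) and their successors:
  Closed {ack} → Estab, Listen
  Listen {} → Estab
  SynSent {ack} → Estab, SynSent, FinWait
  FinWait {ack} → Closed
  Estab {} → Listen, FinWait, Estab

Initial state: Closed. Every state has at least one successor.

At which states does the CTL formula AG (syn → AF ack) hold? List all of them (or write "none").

{Closed, Listen, SynSent, FinWait, Estab}

States satisfying syn → AF ack: {Closed, Listen, SynSent, FinWait, Estab}.
States satisfying AG (syn → AF ack): {Closed, Listen, SynSent, FinWait, Estab}.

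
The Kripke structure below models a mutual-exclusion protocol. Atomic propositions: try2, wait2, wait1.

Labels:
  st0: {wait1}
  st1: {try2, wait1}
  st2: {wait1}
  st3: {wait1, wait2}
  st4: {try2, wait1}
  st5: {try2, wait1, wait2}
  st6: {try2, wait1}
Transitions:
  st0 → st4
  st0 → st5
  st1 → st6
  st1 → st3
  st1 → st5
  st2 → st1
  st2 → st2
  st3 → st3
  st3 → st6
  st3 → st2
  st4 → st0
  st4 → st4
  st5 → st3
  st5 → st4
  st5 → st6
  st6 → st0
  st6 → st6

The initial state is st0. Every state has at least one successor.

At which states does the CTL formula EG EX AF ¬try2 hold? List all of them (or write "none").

{st1, st2, st3, st4, st5, st6}

States satisfying EX AF ¬try2: {st1, st2, st3, st4, st5, st6}.
States satisfying EG EX AF ¬try2: {st1, st2, st3, st4, st5, st6}.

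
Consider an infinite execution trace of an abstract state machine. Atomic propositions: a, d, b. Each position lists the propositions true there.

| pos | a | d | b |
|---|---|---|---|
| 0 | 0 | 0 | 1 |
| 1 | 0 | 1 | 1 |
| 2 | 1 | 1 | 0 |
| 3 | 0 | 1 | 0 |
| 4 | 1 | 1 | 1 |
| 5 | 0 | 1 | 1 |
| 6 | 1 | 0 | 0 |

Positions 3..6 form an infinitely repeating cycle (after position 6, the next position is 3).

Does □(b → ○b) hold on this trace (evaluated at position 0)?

b → ○b must hold at every position from 0 onward. It fails at position 1, so □(b → ○b) is false.
Positions where b holds: 0, 1, 4, 5.
Check ○b at each: 0→ok, 1→fails, 4→ok, 5→fails.

Does not hold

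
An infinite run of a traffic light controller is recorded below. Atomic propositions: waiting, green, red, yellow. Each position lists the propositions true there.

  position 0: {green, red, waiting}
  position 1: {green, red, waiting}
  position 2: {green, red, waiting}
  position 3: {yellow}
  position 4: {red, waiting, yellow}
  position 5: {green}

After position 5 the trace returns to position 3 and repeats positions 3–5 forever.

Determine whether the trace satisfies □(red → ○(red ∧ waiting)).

red → ○(red ∧ waiting) must hold at every position from 0 onward. It fails at position 2, so □(red → ○(red ∧ waiting)) is false.
Positions where red holds: 0, 1, 2, 4.
Check ○(red ∧ waiting) at each: 0→ok, 1→ok, 2→fails, 4→fails.

Violated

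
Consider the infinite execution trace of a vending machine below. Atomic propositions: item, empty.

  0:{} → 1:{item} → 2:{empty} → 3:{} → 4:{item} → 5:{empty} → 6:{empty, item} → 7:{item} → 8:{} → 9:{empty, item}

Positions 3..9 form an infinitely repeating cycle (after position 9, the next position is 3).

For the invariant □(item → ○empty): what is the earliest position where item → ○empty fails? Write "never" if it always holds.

6

Check item → ○empty at each position in order: 0 ✓, 1 ✓, 2 ✓, 3 ✓, 4 ✓, 5 ✓.
At position 6 the labels are {empty, item} and the next position 7 has {item}, so item → ○empty is false there. This is the first violation.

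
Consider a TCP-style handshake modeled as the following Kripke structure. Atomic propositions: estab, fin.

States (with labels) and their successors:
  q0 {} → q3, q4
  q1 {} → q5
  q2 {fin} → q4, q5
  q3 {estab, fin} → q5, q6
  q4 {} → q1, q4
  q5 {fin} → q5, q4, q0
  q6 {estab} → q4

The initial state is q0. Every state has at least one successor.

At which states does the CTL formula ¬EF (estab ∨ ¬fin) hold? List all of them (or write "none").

States satisfying estab ∨ ¬fin: {q0, q1, q3, q4, q6}.
States satisfying EF (estab ∨ ¬fin): {q0, q1, q2, q3, q4, q5, q6}.
States satisfying ¬EF (estab ∨ ¬fin): ∅.

none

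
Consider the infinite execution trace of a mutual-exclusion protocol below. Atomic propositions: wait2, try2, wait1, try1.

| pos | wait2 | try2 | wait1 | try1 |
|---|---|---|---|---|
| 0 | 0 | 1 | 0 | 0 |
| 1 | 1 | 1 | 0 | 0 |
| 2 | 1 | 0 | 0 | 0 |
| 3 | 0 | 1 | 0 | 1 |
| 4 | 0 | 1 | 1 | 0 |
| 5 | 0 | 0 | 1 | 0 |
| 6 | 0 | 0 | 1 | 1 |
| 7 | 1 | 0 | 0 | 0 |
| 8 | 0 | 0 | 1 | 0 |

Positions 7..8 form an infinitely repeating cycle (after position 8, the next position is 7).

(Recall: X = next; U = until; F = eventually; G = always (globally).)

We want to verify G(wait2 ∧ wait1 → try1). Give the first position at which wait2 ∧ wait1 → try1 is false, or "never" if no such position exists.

never

wait2 ∧ wait1 → try1 holds at every position 0..8, and those are all the positions the trace ever visits, so the invariant G(wait2 ∧ wait1 → try1) is never violated.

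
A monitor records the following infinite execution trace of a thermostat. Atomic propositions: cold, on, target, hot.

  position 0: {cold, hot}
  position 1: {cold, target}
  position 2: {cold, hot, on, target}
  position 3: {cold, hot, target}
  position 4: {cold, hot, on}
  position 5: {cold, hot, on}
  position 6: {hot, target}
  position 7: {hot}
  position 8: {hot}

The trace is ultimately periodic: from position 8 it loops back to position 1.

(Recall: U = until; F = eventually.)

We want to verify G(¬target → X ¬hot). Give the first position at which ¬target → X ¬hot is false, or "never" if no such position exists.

Check ¬target → X ¬hot at each position in order: 0 ✓, 1 ✓, 2 ✓, 3 ✓.
At position 4 the labels are {cold, hot, on} and the next position 5 has {cold, hot, on}, so ¬target → X ¬hot is false there. This is the first violation.

4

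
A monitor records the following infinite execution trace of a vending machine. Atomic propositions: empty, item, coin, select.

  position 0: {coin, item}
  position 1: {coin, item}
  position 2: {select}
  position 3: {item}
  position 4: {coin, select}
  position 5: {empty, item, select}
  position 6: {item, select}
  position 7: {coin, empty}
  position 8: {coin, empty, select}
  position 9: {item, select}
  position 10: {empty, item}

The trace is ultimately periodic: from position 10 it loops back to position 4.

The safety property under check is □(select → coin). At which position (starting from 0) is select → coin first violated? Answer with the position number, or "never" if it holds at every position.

2

Check select → coin at each position in order: 0 ✓, 1 ✓.
At position 2 the labels are {select}, so select → coin is false there. This is the first violation.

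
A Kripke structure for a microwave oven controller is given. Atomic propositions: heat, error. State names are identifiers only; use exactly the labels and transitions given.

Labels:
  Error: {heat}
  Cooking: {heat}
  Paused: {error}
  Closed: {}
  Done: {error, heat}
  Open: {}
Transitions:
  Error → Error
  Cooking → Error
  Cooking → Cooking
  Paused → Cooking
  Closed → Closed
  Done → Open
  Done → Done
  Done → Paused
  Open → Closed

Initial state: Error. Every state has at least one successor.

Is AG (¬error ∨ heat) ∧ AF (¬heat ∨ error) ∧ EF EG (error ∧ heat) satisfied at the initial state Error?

No

States satisfying ¬error ∨ heat: {Error, Cooking, Closed, Done, Open}.
States satisfying AG (¬error ∨ heat): {Error, Cooking, Closed, Open}.
States satisfying ¬heat ∨ error: {Paused, Closed, Done, Open}.
States satisfying AF (¬heat ∨ error): {Paused, Closed, Done, Open}.
States satisfying EG (error ∧ heat): {Done}.
States satisfying EF EG (error ∧ heat): {Done}.
States satisfying AF (¬heat ∨ error) ∧ EF EG (error ∧ heat): {Done}.
States satisfying AG (¬error ∨ heat) ∧ AF (¬heat ∨ error) ∧ EF EG (error ∧ heat): ∅.
Error ∉ Sat(AG (¬error ∨ heat) ∧ AF (¬heat ∨ error) ∧ EF EG (error ∧ heat)).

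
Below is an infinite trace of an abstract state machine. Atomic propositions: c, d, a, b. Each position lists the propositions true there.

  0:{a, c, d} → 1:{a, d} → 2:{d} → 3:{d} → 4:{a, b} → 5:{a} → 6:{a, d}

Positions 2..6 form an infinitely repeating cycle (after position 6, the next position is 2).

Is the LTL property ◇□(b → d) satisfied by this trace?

Does not hold

□(b → d) is false at every position 0..6, so it never becomes true and ◇□(b → d) fails.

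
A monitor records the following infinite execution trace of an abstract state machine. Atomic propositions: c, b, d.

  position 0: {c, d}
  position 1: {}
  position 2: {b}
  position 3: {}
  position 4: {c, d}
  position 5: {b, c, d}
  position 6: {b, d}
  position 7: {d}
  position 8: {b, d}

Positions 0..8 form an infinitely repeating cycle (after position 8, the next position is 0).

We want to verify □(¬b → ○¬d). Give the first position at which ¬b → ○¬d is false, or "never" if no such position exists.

3

Check ¬b → ○¬d at each position in order: 0 ✓, 1 ✓, 2 ✓.
At position 3 the labels are {} and the next position 4 has {c, d}, so ¬b → ○¬d is false there. This is the first violation.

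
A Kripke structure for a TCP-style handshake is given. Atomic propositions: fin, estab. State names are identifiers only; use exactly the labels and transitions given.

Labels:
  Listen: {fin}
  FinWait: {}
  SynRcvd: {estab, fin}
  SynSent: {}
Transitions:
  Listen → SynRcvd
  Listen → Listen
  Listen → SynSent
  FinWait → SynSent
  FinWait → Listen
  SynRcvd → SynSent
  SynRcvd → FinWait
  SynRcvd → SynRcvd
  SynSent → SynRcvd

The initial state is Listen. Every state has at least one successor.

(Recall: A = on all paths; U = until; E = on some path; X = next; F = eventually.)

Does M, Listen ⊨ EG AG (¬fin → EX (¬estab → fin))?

States satisfying AG (¬fin → EX (¬estab → fin)): {Listen, FinWait, SynRcvd, SynSent}.
States satisfying EG AG (¬fin → EX (¬estab → fin)): {Listen, FinWait, SynRcvd, SynSent}.
Listen ∈ Sat(EG AG (¬fin → EX (¬estab → fin))).

Holds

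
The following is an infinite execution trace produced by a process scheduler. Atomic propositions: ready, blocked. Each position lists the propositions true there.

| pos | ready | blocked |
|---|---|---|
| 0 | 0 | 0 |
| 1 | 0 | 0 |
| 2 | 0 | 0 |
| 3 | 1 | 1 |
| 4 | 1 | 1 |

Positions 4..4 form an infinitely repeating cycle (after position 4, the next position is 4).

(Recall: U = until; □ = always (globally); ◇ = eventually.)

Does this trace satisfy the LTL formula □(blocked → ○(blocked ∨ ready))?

Holds

blocked → ○(blocked ∨ ready) holds at every position 0..4, and those are all positions ever visited, so □(blocked → ○(blocked ∨ ready)) holds.
Positions where blocked holds: 3, 4.
Check ○(blocked ∨ ready) at each: 3→ok, 4→ok.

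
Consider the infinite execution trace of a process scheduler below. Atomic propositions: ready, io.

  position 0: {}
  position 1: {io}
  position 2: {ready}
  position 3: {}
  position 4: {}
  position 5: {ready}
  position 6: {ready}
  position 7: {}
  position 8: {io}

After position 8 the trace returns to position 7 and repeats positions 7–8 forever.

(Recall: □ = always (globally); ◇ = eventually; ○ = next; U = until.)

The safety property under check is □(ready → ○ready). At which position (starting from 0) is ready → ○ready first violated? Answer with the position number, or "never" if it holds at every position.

2

Check ready → ○ready at each position in order: 0 ✓, 1 ✓.
At position 2 the labels are {ready} and the next position 3 has {}, so ready → ○ready is false there. This is the first violation.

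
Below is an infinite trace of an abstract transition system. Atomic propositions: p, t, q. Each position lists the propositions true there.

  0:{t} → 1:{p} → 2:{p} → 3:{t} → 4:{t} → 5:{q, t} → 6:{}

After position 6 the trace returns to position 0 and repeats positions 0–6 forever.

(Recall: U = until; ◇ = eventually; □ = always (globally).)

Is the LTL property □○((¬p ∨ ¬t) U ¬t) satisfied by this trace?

○((¬p ∨ ¬t) U ¬t) holds at every position 0..6, and those are all positions ever visited, so □○((¬p ∨ ¬t) U ¬t) holds.

Yes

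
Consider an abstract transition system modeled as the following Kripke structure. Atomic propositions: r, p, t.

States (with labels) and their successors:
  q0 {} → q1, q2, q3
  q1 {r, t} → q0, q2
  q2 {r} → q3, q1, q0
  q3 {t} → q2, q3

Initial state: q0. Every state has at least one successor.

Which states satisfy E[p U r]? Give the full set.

States satisfying p: ∅.
States satisfying r: {q1, q2}.
States satisfying E[p U r]: {q1, q2}.

{q1, q2}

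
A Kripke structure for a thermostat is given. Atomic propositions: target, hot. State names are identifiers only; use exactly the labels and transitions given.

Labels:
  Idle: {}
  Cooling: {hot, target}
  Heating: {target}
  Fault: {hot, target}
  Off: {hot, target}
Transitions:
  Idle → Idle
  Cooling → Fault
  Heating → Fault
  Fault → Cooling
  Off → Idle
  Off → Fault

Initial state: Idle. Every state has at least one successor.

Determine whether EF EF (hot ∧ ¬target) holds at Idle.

States satisfying EF (hot ∧ ¬target): ∅.
States satisfying EF EF (hot ∧ ¬target): ∅.
No suitable path/successor from Idle witnesses the formula.
Idle ∉ Sat(EF EF (hot ∧ ¬target)).

No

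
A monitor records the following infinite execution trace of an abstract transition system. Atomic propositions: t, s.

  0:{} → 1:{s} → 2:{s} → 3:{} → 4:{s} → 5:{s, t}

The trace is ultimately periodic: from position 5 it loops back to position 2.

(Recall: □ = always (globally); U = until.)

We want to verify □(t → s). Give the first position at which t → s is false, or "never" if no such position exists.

t → s holds at every position 0..5, and those are all the positions the trace ever visits, so the invariant □(t → s) is never violated.

never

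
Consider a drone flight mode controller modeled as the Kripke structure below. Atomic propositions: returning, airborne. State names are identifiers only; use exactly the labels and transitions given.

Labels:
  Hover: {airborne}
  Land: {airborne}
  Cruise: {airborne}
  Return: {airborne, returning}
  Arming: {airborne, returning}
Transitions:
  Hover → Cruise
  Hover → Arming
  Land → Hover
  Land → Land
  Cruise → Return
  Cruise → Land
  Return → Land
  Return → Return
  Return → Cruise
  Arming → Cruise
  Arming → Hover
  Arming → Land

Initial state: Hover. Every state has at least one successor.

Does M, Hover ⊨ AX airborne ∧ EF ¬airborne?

States satisfying airborne: {Hover, Land, Cruise, Return, Arming}.
States satisfying AX airborne: {Hover, Land, Cruise, Return, Arming}.
States satisfying ¬airborne: ∅.
States satisfying EF ¬airborne: ∅.
States satisfying AX airborne ∧ EF ¬airborne: ∅.
Hover ∉ Sat(AX airborne ∧ EF ¬airborne).

Violated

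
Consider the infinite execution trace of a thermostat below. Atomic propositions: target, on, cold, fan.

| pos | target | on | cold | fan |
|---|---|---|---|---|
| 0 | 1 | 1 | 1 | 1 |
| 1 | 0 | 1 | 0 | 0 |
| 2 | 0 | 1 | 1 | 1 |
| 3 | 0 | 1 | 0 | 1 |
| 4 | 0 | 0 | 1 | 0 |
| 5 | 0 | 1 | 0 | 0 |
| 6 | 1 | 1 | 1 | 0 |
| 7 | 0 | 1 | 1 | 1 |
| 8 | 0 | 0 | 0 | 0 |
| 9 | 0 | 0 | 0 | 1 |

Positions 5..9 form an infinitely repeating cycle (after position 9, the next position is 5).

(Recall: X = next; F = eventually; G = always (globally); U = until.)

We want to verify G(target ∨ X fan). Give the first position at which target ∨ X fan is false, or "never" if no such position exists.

Check target ∨ X fan at each position in order: 0 ✓, 1 ✓, 2 ✓.
At position 3 the labels are {fan, on} and the next position 4 has {cold}, so target ∨ X fan is false there. This is the first violation.

3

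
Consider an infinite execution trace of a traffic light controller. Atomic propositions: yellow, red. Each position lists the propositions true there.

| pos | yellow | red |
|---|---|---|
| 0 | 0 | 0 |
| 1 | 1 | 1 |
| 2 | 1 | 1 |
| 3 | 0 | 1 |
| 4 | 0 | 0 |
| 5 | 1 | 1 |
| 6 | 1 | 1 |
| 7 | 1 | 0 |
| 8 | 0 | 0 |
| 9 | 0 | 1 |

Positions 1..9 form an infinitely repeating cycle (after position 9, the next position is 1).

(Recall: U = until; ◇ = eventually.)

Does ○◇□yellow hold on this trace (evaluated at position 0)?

Does not hold

The position after 0 is 1; ◇□yellow is false there.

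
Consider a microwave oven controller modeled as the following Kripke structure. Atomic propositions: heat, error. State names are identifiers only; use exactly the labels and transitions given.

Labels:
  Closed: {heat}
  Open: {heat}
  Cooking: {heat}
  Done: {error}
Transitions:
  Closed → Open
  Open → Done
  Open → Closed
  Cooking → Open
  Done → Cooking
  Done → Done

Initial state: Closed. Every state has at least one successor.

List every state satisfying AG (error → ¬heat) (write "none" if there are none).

{Closed, Open, Cooking, Done}

States satisfying error → ¬heat: {Closed, Open, Cooking, Done}.
States satisfying AG (error → ¬heat): {Closed, Open, Cooking, Done}.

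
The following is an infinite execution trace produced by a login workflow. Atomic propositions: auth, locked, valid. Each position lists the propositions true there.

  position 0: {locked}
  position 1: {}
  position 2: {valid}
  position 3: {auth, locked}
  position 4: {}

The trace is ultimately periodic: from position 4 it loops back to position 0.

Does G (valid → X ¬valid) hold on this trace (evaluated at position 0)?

Yes

valid → X ¬valid holds at every position 0..4, and those are all positions ever visited, so G (valid → X ¬valid) holds.
Positions where valid holds: 2.
Check X ¬valid at each: 2→ok.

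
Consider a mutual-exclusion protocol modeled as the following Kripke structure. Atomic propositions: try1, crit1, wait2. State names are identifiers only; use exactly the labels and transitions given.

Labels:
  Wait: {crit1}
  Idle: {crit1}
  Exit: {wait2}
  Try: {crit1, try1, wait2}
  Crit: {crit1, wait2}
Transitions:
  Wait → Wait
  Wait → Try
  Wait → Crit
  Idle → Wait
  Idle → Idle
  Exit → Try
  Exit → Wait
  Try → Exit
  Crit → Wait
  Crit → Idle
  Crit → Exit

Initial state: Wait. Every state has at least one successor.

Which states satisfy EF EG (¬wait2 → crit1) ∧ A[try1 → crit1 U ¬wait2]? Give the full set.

{Wait, Idle}

States satisfying EG (¬wait2 → crit1): {Wait, Idle, Exit, Try, Crit}.
States satisfying EF EG (¬wait2 → crit1): {Wait, Idle, Exit, Try, Crit}.
States satisfying try1 → crit1: {Wait, Idle, Exit, Try, Crit}.
States satisfying ¬wait2: {Wait, Idle}.
States satisfying A[try1 → crit1 U ¬wait2]: {Wait, Idle}.
States satisfying EF EG (¬wait2 → crit1) ∧ A[try1 → crit1 U ¬wait2]: {Wait, Idle}.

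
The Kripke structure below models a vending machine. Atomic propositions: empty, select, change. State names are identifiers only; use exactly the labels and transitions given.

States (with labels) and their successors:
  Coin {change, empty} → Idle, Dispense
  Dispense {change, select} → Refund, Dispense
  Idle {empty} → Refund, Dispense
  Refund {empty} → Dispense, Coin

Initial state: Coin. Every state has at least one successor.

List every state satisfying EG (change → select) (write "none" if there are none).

{Dispense, Idle, Refund}

States satisfying change → select: {Dispense, Idle, Refund}.
States satisfying EG (change → select): {Dispense, Idle, Refund}.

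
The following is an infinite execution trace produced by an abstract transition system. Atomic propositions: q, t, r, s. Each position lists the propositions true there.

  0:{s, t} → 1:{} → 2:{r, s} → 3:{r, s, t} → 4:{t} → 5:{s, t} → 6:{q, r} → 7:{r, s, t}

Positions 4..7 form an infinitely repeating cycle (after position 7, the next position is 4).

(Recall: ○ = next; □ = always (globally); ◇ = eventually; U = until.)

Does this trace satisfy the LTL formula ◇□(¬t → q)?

□(¬t → q) holds at position 3, which is reachable from 0, so ◇□(¬t → q) holds.

Satisfied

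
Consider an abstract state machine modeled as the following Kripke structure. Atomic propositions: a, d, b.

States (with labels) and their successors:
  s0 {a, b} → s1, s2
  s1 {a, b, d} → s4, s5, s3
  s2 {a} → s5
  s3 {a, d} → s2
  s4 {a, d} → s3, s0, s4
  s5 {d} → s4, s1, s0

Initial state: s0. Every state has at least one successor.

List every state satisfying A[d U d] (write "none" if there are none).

{s1, s3, s4, s5}

States satisfying d: {s1, s3, s4, s5}.
States satisfying A[d U d]: {s1, s3, s4, s5}.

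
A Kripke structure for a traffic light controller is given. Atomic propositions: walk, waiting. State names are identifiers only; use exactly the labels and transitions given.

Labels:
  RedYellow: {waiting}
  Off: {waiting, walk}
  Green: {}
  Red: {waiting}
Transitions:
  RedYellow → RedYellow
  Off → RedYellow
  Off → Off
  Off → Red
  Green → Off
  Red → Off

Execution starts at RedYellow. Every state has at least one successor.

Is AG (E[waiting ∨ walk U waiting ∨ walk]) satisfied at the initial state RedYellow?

Satisfied

States satisfying E[waiting ∨ walk U waiting ∨ walk]: {RedYellow, Off, Red}.
States satisfying AG (E[waiting ∨ walk U waiting ∨ walk]): {RedYellow, Off, Red}.
Every state reachable from RedYellow satisfies E[waiting ∨ walk U waiting ∨ walk].
RedYellow ∈ Sat(AG (E[waiting ∨ walk U waiting ∨ walk])).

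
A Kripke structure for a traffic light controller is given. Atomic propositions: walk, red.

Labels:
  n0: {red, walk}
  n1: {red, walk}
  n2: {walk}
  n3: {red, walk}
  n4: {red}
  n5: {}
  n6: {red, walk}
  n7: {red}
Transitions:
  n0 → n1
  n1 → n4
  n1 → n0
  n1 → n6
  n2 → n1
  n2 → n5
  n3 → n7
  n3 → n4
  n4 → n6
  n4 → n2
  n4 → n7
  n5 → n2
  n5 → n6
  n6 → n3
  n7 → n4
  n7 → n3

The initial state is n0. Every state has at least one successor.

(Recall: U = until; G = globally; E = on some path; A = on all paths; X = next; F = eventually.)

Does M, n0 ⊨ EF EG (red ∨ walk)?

Holds

States satisfying EG (red ∨ walk): {n0, n1, n2, n3, n4, n6, n7}.
States satisfying EF EG (red ∨ walk): {n0, n1, n2, n3, n4, n5, n6, n7}.
Some path from n0 reaches a state where EG (red ∨ walk) holds.
n0 ∈ Sat(EF EG (red ∨ walk)).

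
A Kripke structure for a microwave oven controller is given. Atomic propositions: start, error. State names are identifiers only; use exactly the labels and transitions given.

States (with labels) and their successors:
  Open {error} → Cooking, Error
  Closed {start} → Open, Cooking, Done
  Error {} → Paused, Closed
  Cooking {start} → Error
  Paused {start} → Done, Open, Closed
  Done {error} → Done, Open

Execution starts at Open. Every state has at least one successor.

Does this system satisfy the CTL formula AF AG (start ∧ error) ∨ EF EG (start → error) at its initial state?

Yes

States satisfying AG (start ∧ error): ∅.
States satisfying AF AG (start ∧ error): ∅.
States satisfying EG (start → error): {Done}.
States satisfying EF EG (start → error): {Open, Closed, Error, Cooking, Paused, Done}.
States satisfying AF AG (start ∧ error) ∨ EF EG (start → error): {Open, Closed, Error, Cooking, Paused, Done}.
Open ∈ Sat(AF AG (start ∧ error) ∨ EF EG (start → error)).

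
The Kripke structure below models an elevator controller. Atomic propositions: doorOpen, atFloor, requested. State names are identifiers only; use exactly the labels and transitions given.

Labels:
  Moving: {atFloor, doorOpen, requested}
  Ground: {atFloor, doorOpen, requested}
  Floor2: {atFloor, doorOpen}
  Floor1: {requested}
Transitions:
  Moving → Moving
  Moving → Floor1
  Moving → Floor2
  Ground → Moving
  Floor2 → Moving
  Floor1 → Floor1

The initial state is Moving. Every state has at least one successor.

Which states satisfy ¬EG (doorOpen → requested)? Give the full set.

{Floor2}

States satisfying doorOpen → requested: {Moving, Ground, Floor1}.
States satisfying EG (doorOpen → requested): {Moving, Ground, Floor1}.
States satisfying ¬EG (doorOpen → requested): {Floor2}.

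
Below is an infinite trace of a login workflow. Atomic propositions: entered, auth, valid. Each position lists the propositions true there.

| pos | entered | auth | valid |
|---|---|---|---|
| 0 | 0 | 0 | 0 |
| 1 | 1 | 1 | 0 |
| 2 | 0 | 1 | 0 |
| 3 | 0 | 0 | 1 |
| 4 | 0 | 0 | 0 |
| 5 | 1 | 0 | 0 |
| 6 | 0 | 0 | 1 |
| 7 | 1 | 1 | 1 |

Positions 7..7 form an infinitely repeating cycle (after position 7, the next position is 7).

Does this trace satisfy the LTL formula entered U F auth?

Walking from position 0: F auth first holds at position 0, and entered holds at every earlier position along the way, so entered U F auth holds.

Holds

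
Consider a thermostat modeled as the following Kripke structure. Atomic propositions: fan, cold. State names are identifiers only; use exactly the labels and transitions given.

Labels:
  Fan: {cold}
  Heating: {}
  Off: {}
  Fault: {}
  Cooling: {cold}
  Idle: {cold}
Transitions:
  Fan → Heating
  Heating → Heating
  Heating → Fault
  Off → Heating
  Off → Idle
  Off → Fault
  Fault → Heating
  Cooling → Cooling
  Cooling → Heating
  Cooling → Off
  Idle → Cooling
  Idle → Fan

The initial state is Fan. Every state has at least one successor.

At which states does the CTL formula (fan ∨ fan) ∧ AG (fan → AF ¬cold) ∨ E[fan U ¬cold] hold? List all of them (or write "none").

{Heating, Off, Fault}

States satisfying fan ∨ fan: ∅.
States satisfying fan → AF ¬cold: {Fan, Heating, Off, Fault, Cooling, Idle}.
States satisfying AG (fan → AF ¬cold): {Fan, Heating, Off, Fault, Cooling, Idle}.
States satisfying (fan ∨ fan) ∧ AG (fan → AF ¬cold): ∅.
States satisfying fan: ∅.
States satisfying ¬cold: {Heating, Off, Fault}.
States satisfying E[fan U ¬cold]: {Heating, Off, Fault}.
States satisfying (fan ∨ fan) ∧ AG (fan → AF ¬cold) ∨ E[fan U ¬cold]: {Heating, Off, Fault}.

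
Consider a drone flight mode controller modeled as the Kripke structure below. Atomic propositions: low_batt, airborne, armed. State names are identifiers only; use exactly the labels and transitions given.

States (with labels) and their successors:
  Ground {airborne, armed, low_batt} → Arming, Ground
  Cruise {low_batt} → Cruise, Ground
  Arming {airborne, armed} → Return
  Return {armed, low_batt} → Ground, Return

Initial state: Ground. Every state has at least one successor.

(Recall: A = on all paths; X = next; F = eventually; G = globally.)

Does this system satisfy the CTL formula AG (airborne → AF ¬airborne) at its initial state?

Does not hold

States satisfying airborne → AF ¬airborne: {Cruise, Arming, Return}.
States satisfying AG (airborne → AF ¬airborne): ∅.
Ground is reachable from Ground and violates airborne → AF ¬airborne, so AG fails at Ground.
Ground ∉ Sat(AG (airborne → AF ¬airborne)).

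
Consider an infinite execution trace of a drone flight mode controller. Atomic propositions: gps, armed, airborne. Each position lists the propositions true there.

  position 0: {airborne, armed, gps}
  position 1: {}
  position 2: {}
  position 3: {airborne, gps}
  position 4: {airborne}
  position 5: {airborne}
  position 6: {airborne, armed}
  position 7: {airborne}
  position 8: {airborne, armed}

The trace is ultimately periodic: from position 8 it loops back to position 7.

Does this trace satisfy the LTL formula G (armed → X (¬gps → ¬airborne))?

No

armed → X (¬gps → ¬airborne) must hold at every position from 0 onward. It fails at position 6, so G (armed → X (¬gps → ¬airborne)) is false.
Positions where armed holds: 0, 6, 8.
Check X (¬gps → ¬airborne) at each: 0→ok, 6→fails, 8→fails.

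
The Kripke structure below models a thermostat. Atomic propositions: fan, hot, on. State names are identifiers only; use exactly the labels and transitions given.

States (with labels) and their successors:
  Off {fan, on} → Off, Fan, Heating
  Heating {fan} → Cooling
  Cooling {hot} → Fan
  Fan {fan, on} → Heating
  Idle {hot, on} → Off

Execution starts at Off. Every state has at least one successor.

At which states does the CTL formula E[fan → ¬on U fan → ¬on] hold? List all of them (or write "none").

{Heating, Cooling, Idle}

States satisfying fan → ¬on: {Heating, Cooling, Idle}.
States satisfying E[fan → ¬on U fan → ¬on]: {Heating, Cooling, Idle}.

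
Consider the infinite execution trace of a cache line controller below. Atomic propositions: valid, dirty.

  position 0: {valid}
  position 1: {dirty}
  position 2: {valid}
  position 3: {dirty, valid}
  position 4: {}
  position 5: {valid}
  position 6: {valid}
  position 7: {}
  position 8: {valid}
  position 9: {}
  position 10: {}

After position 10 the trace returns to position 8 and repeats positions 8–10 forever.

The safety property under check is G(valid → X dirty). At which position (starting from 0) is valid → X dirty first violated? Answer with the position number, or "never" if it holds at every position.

3

Check valid → X dirty at each position in order: 0 ✓, 1 ✓, 2 ✓.
At position 3 the labels are {dirty, valid} and the next position 4 has {}, so valid → X dirty is false there. This is the first violation.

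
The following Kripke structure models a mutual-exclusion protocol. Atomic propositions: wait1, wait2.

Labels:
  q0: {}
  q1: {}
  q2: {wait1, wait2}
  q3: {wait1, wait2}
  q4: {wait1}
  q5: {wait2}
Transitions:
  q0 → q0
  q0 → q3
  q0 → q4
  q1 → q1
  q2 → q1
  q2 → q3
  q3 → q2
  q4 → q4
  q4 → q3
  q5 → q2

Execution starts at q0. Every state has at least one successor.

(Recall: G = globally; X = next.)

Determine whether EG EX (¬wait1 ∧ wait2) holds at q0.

Violated

States satisfying EX (¬wait1 ∧ wait2): ∅.
States satisfying EG EX (¬wait1 ∧ wait2): ∅.
No suitable path/successor from q0 witnesses the formula.
q0 ∉ Sat(EG EX (¬wait1 ∧ wait2)).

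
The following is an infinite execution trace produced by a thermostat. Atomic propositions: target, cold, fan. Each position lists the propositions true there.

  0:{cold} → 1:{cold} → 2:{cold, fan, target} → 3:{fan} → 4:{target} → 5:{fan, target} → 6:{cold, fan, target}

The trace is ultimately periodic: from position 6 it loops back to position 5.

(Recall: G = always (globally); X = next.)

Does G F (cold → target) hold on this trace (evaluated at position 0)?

Satisfied

F (cold → target) holds at every position 0..6, and those are all positions ever visited, so G F (cold → target) holds.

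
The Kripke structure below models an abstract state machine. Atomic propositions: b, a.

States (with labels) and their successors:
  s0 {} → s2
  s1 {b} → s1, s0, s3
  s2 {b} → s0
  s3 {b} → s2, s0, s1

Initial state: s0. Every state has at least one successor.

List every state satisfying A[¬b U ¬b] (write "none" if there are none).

{s0}

States satisfying ¬b: {s0}.
States satisfying A[¬b U ¬b]: {s0}.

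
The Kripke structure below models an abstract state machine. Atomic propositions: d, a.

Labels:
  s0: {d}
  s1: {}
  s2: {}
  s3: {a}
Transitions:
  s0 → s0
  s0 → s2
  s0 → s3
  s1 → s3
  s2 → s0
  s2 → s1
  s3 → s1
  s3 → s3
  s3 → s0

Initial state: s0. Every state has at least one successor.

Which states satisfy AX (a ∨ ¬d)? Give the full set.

{s1}

States satisfying a ∨ ¬d: {s1, s2, s3}.
States satisfying AX (a ∨ ¬d): {s1}.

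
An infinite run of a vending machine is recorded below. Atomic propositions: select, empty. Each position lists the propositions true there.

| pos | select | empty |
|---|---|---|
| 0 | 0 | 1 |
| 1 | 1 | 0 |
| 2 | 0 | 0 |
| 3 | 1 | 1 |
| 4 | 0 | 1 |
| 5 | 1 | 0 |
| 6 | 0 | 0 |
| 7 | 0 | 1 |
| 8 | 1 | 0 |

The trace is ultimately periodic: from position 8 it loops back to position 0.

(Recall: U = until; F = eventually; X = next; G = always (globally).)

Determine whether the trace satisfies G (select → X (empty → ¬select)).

Holds

select → X (empty → ¬select) holds at every position 0..8, and those are all positions ever visited, so G (select → X (empty → ¬select)) holds.
Positions where select holds: 1, 3, 5, 8.
Check X (empty → ¬select) at each: 1→ok, 3→ok, 5→ok, 8→ok.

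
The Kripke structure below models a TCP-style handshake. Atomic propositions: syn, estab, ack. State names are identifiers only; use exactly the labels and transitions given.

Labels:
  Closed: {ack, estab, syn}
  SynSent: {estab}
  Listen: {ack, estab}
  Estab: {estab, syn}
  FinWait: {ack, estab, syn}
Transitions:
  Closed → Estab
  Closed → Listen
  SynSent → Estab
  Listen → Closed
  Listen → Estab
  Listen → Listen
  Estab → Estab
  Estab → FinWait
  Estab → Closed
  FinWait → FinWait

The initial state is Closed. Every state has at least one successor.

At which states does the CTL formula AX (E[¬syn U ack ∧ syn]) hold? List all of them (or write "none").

States satisfying E[¬syn U ack ∧ syn]: {Closed, Listen, FinWait}.
States satisfying AX (E[¬syn U ack ∧ syn]): {FinWait}.

{FinWait}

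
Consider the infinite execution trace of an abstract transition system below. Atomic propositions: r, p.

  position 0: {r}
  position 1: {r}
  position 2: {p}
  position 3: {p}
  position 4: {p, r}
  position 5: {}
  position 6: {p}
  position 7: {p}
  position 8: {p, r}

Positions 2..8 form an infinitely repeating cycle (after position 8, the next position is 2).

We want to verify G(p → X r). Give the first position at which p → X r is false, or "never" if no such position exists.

Check p → X r at each position in order: 0 ✓, 1 ✓.
At position 2 the labels are {p} and the next position 3 has {p}, so p → X r is false there. This is the first violation.

2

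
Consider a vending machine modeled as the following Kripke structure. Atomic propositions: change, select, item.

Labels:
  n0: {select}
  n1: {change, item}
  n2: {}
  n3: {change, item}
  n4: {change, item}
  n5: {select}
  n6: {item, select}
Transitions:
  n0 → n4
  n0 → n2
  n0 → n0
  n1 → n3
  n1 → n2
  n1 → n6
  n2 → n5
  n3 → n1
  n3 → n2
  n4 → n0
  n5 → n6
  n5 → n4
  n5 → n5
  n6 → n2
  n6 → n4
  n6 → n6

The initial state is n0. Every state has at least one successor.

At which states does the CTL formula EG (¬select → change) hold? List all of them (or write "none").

States satisfying ¬select → change: {n0, n1, n3, n4, n5, n6}.
States satisfying EG (¬select → change): {n0, n1, n3, n4, n5, n6}.

{n0, n1, n3, n4, n5, n6}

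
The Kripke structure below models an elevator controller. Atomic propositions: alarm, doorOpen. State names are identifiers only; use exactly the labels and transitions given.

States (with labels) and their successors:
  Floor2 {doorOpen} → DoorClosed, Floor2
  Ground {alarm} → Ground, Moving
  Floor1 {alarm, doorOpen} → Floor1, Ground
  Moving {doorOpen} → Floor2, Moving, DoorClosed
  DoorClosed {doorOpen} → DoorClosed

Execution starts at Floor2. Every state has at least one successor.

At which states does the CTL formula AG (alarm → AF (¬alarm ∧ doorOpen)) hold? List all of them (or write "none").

{Floor2, Moving, DoorClosed}

States satisfying alarm → AF (¬alarm ∧ doorOpen): {Floor2, Moving, DoorClosed}.
States satisfying AG (alarm → AF (¬alarm ∧ doorOpen)): {Floor2, Moving, DoorClosed}.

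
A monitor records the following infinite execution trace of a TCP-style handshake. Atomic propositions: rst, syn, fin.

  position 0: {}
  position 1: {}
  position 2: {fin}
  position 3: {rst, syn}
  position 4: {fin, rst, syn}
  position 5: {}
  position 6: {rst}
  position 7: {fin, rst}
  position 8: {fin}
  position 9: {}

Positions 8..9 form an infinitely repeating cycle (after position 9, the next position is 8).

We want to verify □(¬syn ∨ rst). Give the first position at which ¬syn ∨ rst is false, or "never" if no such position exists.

¬syn ∨ rst holds at every position 0..9, and those are all the positions the trace ever visits, so the invariant □(¬syn ∨ rst) is never violated.

never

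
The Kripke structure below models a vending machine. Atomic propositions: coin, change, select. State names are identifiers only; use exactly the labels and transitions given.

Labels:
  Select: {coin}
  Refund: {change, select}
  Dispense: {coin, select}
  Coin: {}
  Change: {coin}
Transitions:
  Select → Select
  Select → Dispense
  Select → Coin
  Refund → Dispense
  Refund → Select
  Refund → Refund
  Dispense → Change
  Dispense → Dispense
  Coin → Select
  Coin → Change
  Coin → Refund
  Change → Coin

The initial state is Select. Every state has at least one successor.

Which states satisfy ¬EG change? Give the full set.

States satisfying change: {Refund}.
States satisfying EG change: {Refund}.
States satisfying ¬EG change: {Select, Dispense, Coin, Change}.

{Select, Dispense, Coin, Change}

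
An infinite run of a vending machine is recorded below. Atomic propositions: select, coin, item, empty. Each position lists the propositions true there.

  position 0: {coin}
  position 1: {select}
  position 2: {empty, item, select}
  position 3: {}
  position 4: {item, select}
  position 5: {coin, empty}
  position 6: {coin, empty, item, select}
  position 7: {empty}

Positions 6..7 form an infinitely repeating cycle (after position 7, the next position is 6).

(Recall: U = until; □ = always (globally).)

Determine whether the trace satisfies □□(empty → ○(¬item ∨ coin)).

Satisfied

□(empty → ○(¬item ∨ coin)) holds at every position 0..7, and those are all positions ever visited, so □□(empty → ○(¬item ∨ coin)) holds.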